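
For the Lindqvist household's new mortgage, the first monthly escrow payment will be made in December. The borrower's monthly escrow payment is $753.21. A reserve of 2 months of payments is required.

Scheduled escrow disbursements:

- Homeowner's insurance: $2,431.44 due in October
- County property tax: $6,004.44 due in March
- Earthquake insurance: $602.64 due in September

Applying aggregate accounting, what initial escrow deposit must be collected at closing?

Cushion = 2 × $753.21 = $1,506.42
Trial balance (start $0, +$753.21 each month, − disbursements):
  Dec: +$753.21 → $753.21
  Jan: +$753.21 → $1,506.42
  Feb: +$753.21 → $2,259.63
  Mar: +$753.21 − $6,004.44 → -$2,991.60
  Apr: +$753.21 → -$2,238.39
  May: +$753.21 → -$1,485.18
  Jun: +$753.21 → -$731.97
  Jul: +$753.21 → $21.24
  Aug: +$753.21 → $774.45
  Sep: +$753.21 − $602.64 → $925.02
  Oct: +$753.21 − $2,431.44 → -$753.21
  Nov: +$753.21 → $0.00
Lowest trial balance = -$2,991.60 (Mar)
Initial deposit = cushion − low point = $1,506.42 − (-$2,991.60) = $4,498.02

$4,498.02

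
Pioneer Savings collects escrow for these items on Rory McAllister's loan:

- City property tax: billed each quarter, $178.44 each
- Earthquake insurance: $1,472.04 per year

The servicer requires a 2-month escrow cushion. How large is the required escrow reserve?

$364.30

City property tax = $178.44 × 4 = $713.76 annually
Earthquake insurance = $1,472.04 annually
Annual escrow total = $2,185.80
Monthly = $2,185.80 / 12 = $182.15
Required cushion = 2 × $182.15 = $364.30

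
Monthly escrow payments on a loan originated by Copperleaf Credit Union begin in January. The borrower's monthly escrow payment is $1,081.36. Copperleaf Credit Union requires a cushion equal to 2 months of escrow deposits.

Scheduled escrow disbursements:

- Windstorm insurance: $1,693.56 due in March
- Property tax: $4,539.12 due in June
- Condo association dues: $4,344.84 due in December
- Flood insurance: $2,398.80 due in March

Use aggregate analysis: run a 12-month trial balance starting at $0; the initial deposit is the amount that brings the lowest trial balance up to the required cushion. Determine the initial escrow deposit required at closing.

Cushion = 2 × $1,081.36 = $2,162.72
Trial balance (start $0, +$1,081.36 each month, − disbursements):
  Jan: +$1,081.36 → $1,081.36
  Feb: +$1,081.36 → $2,162.72
  Mar: +$1,081.36 − $4,092.36 → -$848.28
  Apr: +$1,081.36 → $233.08
  May: +$1,081.36 → $1,314.44
  Jun: +$1,081.36 − $4,539.12 → -$2,143.32
  Jul: +$1,081.36 → -$1,061.96
  Aug: +$1,081.36 → $19.40
  Sep: +$1,081.36 → $1,100.76
  Oct: +$1,081.36 → $2,182.12
  Nov: +$1,081.36 → $3,263.48
  Dec: +$1,081.36 − $4,344.84 → $0.00
Lowest trial balance = -$2,143.32 (Jun)
Initial deposit = cushion − low point = $2,162.72 − (-$2,143.32) = $4,306.04

$4,306.04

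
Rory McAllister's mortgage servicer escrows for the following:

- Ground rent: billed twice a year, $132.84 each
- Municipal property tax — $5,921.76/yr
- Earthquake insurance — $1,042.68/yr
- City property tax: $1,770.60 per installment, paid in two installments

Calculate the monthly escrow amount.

$897.61

Ground rent: $132.84 × 2 = $265.68 annually
Municipal property tax: $5,921.76 annually
Earthquake insurance: $1,042.68 annually
City property tax: $1,770.60 × 2 = $3,541.20 annually
Total per year = $10,771.32
Monthly = $10,771.32 / 12 = $897.61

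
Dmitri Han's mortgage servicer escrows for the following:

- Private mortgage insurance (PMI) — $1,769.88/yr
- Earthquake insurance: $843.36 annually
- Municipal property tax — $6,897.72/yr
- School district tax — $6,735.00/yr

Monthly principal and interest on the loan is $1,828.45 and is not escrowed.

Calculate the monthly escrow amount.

Private mortgage insurance (PMI) — $1,769.88
Earthquake insurance — $843.36
Municipal property tax — $6,897.72
School district tax — $6,735.00
Combined annual = $1,769.88 + $843.36 + $6,897.72 + $6,735.00 = $16,245.96
Monthly escrow = $16,245.96 ÷ 12 = $1,353.83

$1,353.83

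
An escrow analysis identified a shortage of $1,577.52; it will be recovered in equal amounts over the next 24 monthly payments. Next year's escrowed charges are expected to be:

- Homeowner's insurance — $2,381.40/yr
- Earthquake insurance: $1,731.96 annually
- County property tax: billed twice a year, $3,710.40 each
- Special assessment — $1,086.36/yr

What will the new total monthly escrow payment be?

$1,117.44

Homeowner's insurance = $2,381.40 annually
Earthquake insurance = $1,731.96 annually
County property tax = $3,710.40 × 2 = $7,420.80 annually
Special assessment = $1,086.36 annually
Annual escrow total = $2,381.40 + $1,731.96 + $7,420.80 + $1,086.36 = $12,620.52
Per month = $12,620.52 ÷ 12 = $1,051.71
Shortage spread = $1,577.52 ÷ 24 = $65.73/mo
Adjusted monthly = $1,051.71 + $65.73 = $1,117.44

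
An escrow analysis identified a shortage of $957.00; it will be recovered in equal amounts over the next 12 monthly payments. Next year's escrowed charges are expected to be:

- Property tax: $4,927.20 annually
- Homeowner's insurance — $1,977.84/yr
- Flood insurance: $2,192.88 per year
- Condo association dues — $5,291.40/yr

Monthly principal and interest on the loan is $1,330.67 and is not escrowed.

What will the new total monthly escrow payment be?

Property tax — $4,927.20 annually
Homeowner's insurance — $1,977.84 annually
Flood insurance — $2,192.88 annually
Condo association dues — $5,291.40 annually
Total annual escrow = $4,927.20 + $1,977.84 + $2,192.88 + $5,291.40 = $14,389.32
Base monthly escrow = $14,389.32 ÷ 12 = $1,199.11
Shortage spread = $957.00 / 12 = $79.75/mo
Adjusted monthly = $1,199.11 + $79.75 = $1,278.86

$1,278.86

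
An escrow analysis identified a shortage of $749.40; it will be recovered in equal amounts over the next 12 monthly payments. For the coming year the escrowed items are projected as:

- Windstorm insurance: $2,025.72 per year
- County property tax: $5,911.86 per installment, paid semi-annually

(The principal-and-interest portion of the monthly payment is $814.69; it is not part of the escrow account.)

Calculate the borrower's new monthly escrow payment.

$1,216.57

Windstorm insurance — $2,025.72/yr
County property tax — $5,911.86 × 2 = $11,823.72/yr
Combined annual = $2,025.72 + $11,823.72 = $13,849.44
Base monthly escrow = $13,849.44 / 12 = $1,154.12
Shortage spread = $749.40 / 12 = $62.45/mo
Adjusted monthly = $1,154.12 + $62.45 = $1,216.57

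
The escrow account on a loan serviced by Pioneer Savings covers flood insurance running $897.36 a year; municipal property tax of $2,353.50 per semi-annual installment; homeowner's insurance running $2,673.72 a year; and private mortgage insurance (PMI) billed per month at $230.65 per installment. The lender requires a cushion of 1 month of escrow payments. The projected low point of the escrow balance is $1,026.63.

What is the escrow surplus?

Flood insurance: $897.36/yr
Municipal property tax: $2,353.50 × 2 = $4,707.00/yr
Homeowner's insurance: $2,673.72/yr
Private mortgage insurance (PMI): $230.65 × 12 = $2,767.80/yr
Total annual escrow = $897.36 + $4,707.00 + $2,673.72 + $2,767.80 = $11,045.88
Per month = $11,045.88 / 12 = $920.49
Cushion = 1 × $920.49 = $920.49
Surplus = $1,026.63 − $920.49 = $106.14

$106.14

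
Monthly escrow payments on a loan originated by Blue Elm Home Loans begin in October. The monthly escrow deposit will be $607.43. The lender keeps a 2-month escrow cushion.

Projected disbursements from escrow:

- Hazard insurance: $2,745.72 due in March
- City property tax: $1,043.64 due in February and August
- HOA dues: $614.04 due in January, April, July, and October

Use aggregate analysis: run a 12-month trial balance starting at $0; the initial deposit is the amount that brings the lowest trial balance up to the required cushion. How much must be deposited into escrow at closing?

$2,594.33

Cushion = 2 × $607.43 = $1,214.86
Trial balance (start $0, +$607.43 each month, − disbursements):
  Oct: +$607.43 − $614.04 → -$6.61
  Nov: +$607.43 → $600.82
  Dec: +$607.43 → $1,208.25
  Jan: +$607.43 − $614.04 → $1,201.64
  Feb: +$607.43 − $1,043.64 → $765.43
  Mar: +$607.43 − $2,745.72 → -$1,372.86
  Apr: +$607.43 − $614.04 → -$1,379.47
  May: +$607.43 → -$772.04
  Jun: +$607.43 → -$164.61
  Jul: +$607.43 − $614.04 → -$171.22
  Aug: +$607.43 − $1,043.64 → -$607.43
  Sep: +$607.43 → $0.00
Lowest trial balance = -$1,379.47 (Apr)
Initial deposit = cushion − low point = $1,214.86 − (-$1,379.47) = $2,594.33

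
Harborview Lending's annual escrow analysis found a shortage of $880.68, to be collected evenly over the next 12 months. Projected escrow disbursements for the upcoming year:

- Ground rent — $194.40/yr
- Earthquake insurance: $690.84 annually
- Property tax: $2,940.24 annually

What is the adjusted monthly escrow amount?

$392.18

Ground rent = $194.40 annually
Earthquake insurance = $690.84 annually
Property tax = $2,940.24 annually
Total per year = $3,825.48
Monthly escrow = $3,825.48 / 12 = $318.79
Shortage per month = $880.68 / 12 = $73.39
Adjusted monthly = $318.79 + $73.39 = $392.18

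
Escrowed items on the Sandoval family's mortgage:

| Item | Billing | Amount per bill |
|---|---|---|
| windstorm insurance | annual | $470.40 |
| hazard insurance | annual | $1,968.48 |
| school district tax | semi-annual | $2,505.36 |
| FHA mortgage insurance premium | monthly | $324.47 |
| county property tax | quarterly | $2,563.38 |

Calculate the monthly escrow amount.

Windstorm insurance: $470.40 per year
Hazard insurance: $1,968.48 per year
School district tax: $2,505.36 × 2 = $5,010.72 per year
FHA mortgage insurance premium: $324.47 × 12 = $3,893.64 per year
County property tax: $2,563.38 × 4 = $10,253.52 per year
Annual escrow total = $21,596.76
Monthly = $21,596.76 ÷ 12 = $1,799.73

$1,799.73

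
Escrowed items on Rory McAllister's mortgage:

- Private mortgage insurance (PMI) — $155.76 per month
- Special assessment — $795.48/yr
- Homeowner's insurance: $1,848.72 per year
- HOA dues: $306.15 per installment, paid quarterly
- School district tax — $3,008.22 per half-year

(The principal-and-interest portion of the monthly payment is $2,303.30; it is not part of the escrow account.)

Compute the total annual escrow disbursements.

$11,754.36

Private mortgage insurance (PMI) = $155.76 × 12 = $1,869.12
Special assessment = $795.48
Homeowner's insurance = $1,848.72
HOA dues = $306.15 × 4 = $1,224.60
School district tax = $3,008.22 × 2 = $6,016.44
Total annual escrow = $1,869.12 + $795.48 + $1,848.72 + $1,224.60 + $6,016.44 = $11,754.36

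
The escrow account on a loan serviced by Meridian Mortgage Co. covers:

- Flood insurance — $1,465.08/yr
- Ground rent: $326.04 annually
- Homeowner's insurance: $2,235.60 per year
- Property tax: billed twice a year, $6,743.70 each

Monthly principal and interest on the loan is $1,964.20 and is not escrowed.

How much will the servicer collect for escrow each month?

$1,459.51

Flood insurance = $1,465.08 per year
Ground rent = $326.04 per year
Homeowner's insurance = $2,235.60 per year
Property tax = $6,743.70 × 2 = $13,487.40 per year
Total annual escrow = $1,465.08 + $326.04 + $2,235.60 + $13,487.40 = $17,514.12
Base monthly escrow = $17,514.12 / 12 = $1,459.51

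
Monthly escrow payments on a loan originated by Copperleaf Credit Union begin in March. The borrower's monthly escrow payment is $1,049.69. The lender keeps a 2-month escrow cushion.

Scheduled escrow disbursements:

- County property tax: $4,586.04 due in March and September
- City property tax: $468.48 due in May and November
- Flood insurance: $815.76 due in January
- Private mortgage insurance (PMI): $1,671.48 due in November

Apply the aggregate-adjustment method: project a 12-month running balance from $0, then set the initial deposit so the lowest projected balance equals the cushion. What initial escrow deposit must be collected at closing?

$5,635.73

Cushion = 2 × $1,049.69 = $2,099.38
Trial balance (start $0, +$1,049.69 each month, − disbursements):
  Mar: +$1,049.69 − $4,586.04 → -$3,536.35
  Apr: +$1,049.69 → -$2,486.66
  May: +$1,049.69 − $468.48 → -$1,905.45
  Jun: +$1,049.69 → -$855.76
  Jul: +$1,049.69 → $193.93
  Aug: +$1,049.69 → $1,243.62
  Sep: +$1,049.69 − $4,586.04 → -$2,292.73
  Oct: +$1,049.69 → -$1,243.04
  Nov: +$1,049.69 − $2,139.96 → -$2,333.31
  Dec: +$1,049.69 → -$1,283.62
  Jan: +$1,049.69 − $815.76 → -$1,049.69
  Feb: +$1,049.69 → $0.00
Lowest trial balance = -$3,536.35 (Mar)
Initial deposit = cushion − low point = $2,099.38 − (-$3,536.35) = $5,635.73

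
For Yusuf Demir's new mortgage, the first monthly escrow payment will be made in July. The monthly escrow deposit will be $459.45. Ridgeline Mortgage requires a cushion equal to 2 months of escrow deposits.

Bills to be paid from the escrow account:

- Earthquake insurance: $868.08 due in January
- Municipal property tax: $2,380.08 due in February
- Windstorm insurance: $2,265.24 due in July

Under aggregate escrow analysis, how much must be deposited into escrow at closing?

Cushion = 2 × $459.45 = $918.90
Trial balance (start $0, +$459.45 each month, − disbursements):
  Jul: +$459.45 − $2,265.24 → -$1,805.79
  Aug: +$459.45 → -$1,346.34
  Sep: +$459.45 → -$886.89
  Oct: +$459.45 → -$427.44
  Nov: +$459.45 → $32.01
  Dec: +$459.45 → $491.46
  Jan: +$459.45 − $868.08 → $82.83
  Feb: +$459.45 − $2,380.08 → -$1,837.80
  Mar: +$459.45 → -$1,378.35
  Apr: +$459.45 → -$918.90
  May: +$459.45 → -$459.45
  Jun: +$459.45 → $0.00
Lowest trial balance = -$1,837.80 (Feb)
Initial deposit = cushion − low point = $918.90 − (-$1,837.80) = $2,756.70

$2,756.70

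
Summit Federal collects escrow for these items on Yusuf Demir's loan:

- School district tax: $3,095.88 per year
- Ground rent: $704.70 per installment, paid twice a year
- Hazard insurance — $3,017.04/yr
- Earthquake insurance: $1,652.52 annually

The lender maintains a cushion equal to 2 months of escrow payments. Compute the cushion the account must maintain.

$1,529.14

School district tax — $3,095.88/yr
Ground rent — $704.70 × 2 = $1,409.40/yr
Hazard insurance — $3,017.04/yr
Earthquake insurance — $1,652.52/yr
Total annual escrow = $3,095.88 + $1,409.40 + $3,017.04 + $1,652.52 = $9,174.84
Monthly = $9,174.84 / 12 = $764.57
Cushion = 2 × $764.57 = $1,529.14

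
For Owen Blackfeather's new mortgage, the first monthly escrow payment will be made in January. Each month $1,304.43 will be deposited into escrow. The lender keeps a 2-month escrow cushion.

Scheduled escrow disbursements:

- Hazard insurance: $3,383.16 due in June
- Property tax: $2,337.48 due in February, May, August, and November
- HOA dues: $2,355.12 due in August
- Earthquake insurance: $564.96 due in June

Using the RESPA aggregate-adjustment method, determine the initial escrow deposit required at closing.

$5,489.10

Cushion = 2 × $1,304.43 = $2,608.86
Trial balance (start $0, +$1,304.43 each month, − disbursements):
  Jan: +$1,304.43 → $1,304.43
  Feb: +$1,304.43 − $2,337.48 → $271.38
  Mar: +$1,304.43 → $1,575.81
  Apr: +$1,304.43 → $2,880.24
  May: +$1,304.43 − $2,337.48 → $1,847.19
  Jun: +$1,304.43 − $3,948.12 → -$796.50
  Jul: +$1,304.43 → $507.93
  Aug: +$1,304.43 − $4,692.60 → -$2,880.24
  Sep: +$1,304.43 → -$1,575.81
  Oct: +$1,304.43 → -$271.38
  Nov: +$1,304.43 − $2,337.48 → -$1,304.43
  Dec: +$1,304.43 → $0.00
Lowest trial balance = -$2,880.24 (Aug)
Initial deposit = cushion − low point = $2,608.86 − (-$2,880.24) = $5,489.10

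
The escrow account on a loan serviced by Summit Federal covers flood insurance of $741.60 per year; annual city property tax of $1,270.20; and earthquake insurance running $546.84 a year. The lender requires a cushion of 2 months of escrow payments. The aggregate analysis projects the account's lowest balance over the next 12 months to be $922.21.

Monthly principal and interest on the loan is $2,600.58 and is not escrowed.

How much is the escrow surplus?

Flood insurance = $741.60 annually
City property tax = $1,270.20 annually
Earthquake insurance = $546.84 annually
Annual escrow total = $741.60 + $1,270.20 + $546.84 = $2,558.64
Base monthly escrow = $2,558.64 ÷ 12 = $213.22
Cushion = 2 × $213.22 = $426.44
Surplus = $922.21 − $426.44 = $495.77

$495.77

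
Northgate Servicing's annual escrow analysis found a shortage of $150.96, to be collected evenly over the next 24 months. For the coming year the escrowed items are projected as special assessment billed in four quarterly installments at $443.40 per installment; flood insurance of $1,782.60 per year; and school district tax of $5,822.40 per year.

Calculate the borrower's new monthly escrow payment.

$787.84

Special assessment: $443.40 × 4 = $1,773.60 annually
Flood insurance: $1,782.60 annually
School district tax: $5,822.40 annually
Yearly total = $9,378.60
Base monthly escrow = $9,378.60 ÷ 12 = $781.55
Shortage spread = $150.96 ÷ 24 = $6.29/mo
Adjusted monthly = $781.55 + $6.29 = $787.84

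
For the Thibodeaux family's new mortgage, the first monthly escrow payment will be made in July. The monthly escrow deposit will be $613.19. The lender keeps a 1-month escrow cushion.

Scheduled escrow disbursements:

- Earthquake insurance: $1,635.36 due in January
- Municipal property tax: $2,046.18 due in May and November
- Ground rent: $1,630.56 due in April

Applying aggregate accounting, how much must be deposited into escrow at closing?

Cushion = 1 × $613.19 = $613.19
Trial balance (start $0, +$613.19 each month, − disbursements):
  Jul: +$613.19 → $613.19
  Aug: +$613.19 → $1,226.38
  Sep: +$613.19 → $1,839.57
  Oct: +$613.19 → $2,452.76
  Nov: +$613.19 − $2,046.18 → $1,019.77
  Dec: +$613.19 → $1,632.96
  Jan: +$613.19 − $1,635.36 → $610.79
  Feb: +$613.19 → $1,223.98
  Mar: +$613.19 → $1,837.17
  Apr: +$613.19 − $1,630.56 → $819.80
  May: +$613.19 − $2,046.18 → -$613.19
  Jun: +$613.19 → $0.00
Lowest trial balance = -$613.19 (May)
Initial deposit = cushion − low point = $613.19 − (-$613.19) = $1,226.38

$1,226.38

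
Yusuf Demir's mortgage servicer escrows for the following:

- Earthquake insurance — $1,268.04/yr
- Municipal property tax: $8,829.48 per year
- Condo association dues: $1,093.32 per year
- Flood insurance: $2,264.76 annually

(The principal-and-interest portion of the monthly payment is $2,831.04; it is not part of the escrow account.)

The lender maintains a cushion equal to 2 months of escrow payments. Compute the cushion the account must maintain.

$2,242.60

Earthquake insurance — $1,268.04
Municipal property tax — $8,829.48
Condo association dues — $1,093.32
Flood insurance — $2,264.76
Annual escrow total = $1,268.04 + $8,829.48 + $1,093.32 + $2,264.76 = $13,455.60
Monthly = $13,455.60 ÷ 12 = $1,121.30
Cushion = 2 × $1,121.30 = $2,242.60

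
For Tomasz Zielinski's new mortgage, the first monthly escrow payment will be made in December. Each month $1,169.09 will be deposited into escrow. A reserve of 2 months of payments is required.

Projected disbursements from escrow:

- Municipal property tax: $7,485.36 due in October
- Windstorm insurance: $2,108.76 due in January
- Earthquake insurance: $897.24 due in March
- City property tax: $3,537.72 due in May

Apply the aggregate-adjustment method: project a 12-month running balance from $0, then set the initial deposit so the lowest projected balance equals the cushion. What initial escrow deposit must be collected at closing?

Cushion = 2 × $1,169.09 = $2,338.18
Trial balance (start $0, +$1,169.09 each month, − disbursements):
  Dec: +$1,169.09 → $1,169.09
  Jan: +$1,169.09 − $2,108.76 → $229.42
  Feb: +$1,169.09 → $1,398.51
  Mar: +$1,169.09 − $897.24 → $1,670.36
  Apr: +$1,169.09 → $2,839.45
  May: +$1,169.09 − $3,537.72 → $470.82
  Jun: +$1,169.09 → $1,639.91
  Jul: +$1,169.09 → $2,809.00
  Aug: +$1,169.09 → $3,978.09
  Sep: +$1,169.09 → $5,147.18
  Oct: +$1,169.09 − $7,485.36 → -$1,169.09
  Nov: +$1,169.09 → $0.00
Lowest trial balance = -$1,169.09 (Oct)
Initial deposit = cushion − low point = $2,338.18 − (-$1,169.09) = $3,507.27

$3,507.27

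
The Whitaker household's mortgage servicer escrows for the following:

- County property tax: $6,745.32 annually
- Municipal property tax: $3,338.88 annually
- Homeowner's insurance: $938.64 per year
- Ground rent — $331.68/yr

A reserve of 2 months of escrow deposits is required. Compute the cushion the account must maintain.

County property tax — $6,745.32/yr
Municipal property tax — $3,338.88/yr
Homeowner's insurance — $938.64/yr
Ground rent — $331.68/yr
Annual escrow total = $11,354.52
Monthly = $11,354.52 / 12 = $946.21
Cushion = 2 × $946.21 = $1,892.42

$1,892.42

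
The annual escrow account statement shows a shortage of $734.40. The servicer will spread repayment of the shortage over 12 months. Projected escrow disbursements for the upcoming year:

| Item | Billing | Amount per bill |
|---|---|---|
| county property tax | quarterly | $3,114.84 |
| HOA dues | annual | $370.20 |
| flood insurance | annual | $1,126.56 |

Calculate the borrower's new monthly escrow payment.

$1,224.21

County property tax = $3,114.84 × 4 = $12,459.36
HOA dues = $370.20
Flood insurance = $1,126.56
Annual escrow total = $12,459.36 + $370.20 + $1,126.56 = $13,956.12
Per month = $13,956.12 ÷ 12 = $1,163.01
Shortage per month = $734.40 / 12 = $61.20
Adjusted monthly = $1,163.01 + $61.20 = $1,224.21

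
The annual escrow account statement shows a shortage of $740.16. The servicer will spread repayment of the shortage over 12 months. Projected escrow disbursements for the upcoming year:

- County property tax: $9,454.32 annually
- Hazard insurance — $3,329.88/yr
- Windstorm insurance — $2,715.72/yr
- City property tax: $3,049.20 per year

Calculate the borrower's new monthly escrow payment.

County property tax: $9,454.32
Hazard insurance: $3,329.88
Windstorm insurance: $2,715.72
City property tax: $3,049.20
Annual escrow total = $9,454.32 + $3,329.88 + $2,715.72 + $3,049.20 = $18,549.12
Monthly = $18,549.12 / 12 = $1,545.76
Shortage per month = $740.16 / 12 = $61.68
Adjusted monthly = $1,545.76 + $61.68 = $1,607.44

$1,607.44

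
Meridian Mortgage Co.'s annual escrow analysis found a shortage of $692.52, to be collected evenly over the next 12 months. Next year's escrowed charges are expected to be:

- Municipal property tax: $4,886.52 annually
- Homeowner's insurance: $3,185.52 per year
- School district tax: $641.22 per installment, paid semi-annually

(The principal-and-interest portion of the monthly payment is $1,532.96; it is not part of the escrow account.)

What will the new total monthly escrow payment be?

Municipal property tax: $4,886.52 annually
Homeowner's insurance: $3,185.52 annually
School district tax: $641.22 × 2 = $1,282.44 annually
Total annual escrow = $4,886.52 + $3,185.52 + $1,282.44 = $9,354.48
Per month = $9,354.48 ÷ 12 = $779.54
Shortage per month = $692.52 / 12 = $57.71
New monthly escrow = $779.54 + $57.71 = $837.25

$837.25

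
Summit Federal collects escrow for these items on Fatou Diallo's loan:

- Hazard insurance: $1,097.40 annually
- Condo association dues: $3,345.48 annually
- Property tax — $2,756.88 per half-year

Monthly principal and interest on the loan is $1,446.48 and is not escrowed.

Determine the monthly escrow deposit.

Hazard insurance: $1,097.40/yr
Condo association dues: $3,345.48/yr
Property tax: $2,756.88 × 2 = $5,513.76/yr
Total annual escrow = $1,097.40 + $3,345.48 + $5,513.76 = $9,956.64
Base monthly escrow = $9,956.64 ÷ 12 = $829.72

$829.72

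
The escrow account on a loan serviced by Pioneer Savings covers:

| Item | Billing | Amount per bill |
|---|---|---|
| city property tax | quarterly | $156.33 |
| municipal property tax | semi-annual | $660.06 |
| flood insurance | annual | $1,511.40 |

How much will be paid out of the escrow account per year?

$3,456.84

City property tax = $156.33 × 4 = $625.32/yr
Municipal property tax = $660.06 × 2 = $1,320.12/yr
Flood insurance = $1,511.40/yr
Annual escrow total = $625.32 + $1,320.12 + $1,511.40 = $3,456.84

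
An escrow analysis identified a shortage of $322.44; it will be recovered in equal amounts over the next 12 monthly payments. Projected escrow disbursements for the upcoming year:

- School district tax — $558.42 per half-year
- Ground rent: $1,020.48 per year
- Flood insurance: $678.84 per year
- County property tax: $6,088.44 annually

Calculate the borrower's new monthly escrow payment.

$768.92

School district tax = $558.42 × 2 = $1,116.84 per year
Ground rent = $1,020.48 per year
Flood insurance = $678.84 per year
County property tax = $6,088.44 per year
Total per year = $1,116.84 + $1,020.48 + $678.84 + $6,088.44 = $8,904.60
Monthly escrow = $8,904.60 ÷ 12 = $742.05
Monthly shortage recovery: $322.44 ÷ 12 = $26.87
New monthly escrow = $742.05 + $26.87 = $768.92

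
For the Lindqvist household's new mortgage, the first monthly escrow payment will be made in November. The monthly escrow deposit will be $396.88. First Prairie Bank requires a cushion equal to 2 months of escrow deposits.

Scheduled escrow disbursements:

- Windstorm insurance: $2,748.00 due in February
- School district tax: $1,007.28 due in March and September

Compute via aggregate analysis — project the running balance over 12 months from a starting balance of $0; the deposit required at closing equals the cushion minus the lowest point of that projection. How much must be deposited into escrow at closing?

Cushion = 2 × $396.88 = $793.76
Trial balance (start $0, +$396.88 each month, − disbursements):
  Nov: +$396.88 → $396.88
  Dec: +$396.88 → $793.76
  Jan: +$396.88 → $1,190.64
  Feb: +$396.88 − $2,748.00 → -$1,160.48
  Mar: +$396.88 − $1,007.28 → -$1,770.88
  Apr: +$396.88 → -$1,374.00
  May: +$396.88 → -$977.12
  Jun: +$396.88 → -$580.24
  Jul: +$396.88 → -$183.36
  Aug: +$396.88 → $213.52
  Sep: +$396.88 − $1,007.28 → -$396.88
  Oct: +$396.88 → $0.00
Lowest trial balance = -$1,770.88 (Mar)
Initial deposit = cushion − low point = $793.76 − (-$1,770.88) = $2,564.64

$2,564.64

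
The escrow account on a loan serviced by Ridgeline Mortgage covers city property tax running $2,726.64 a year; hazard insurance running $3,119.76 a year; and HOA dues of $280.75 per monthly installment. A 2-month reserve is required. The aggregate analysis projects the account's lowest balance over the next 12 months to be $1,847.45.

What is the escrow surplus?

City property tax = $2,726.64/yr
Hazard insurance = $3,119.76/yr
HOA dues = $280.75 × 12 = $3,369.00/yr
Total per year = $9,215.40
Per month = $9,215.40 / 12 = $767.95
Required reserve = 2 × $767.95 = $1,535.90
Excess over cushion: $1,847.45 − $1,535.90 = $311.55

$311.55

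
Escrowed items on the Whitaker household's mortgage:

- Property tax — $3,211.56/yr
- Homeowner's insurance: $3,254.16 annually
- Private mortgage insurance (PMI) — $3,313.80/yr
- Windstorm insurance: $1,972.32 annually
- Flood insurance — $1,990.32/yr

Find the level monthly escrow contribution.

$1,145.18

Property tax: $3,211.56
Homeowner's insurance: $3,254.16
Private mortgage insurance (PMI): $3,313.80
Windstorm insurance: $1,972.32
Flood insurance: $1,990.32
Combined annual = $3,211.56 + $3,254.16 + $3,313.80 + $1,972.32 + $1,990.32 = $13,742.16
Monthly escrow = $13,742.16 / 12 = $1,145.18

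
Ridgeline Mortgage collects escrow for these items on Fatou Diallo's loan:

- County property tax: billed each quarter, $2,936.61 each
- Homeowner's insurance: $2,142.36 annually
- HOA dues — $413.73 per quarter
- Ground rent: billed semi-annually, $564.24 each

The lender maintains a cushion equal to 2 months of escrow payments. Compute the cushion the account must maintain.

County property tax: $2,936.61 × 4 = $11,746.44
Homeowner's insurance: $2,142.36
HOA dues: $413.73 × 4 = $1,654.92
Ground rent: $564.24 × 2 = $1,128.48
Yearly total = $11,746.44 + $2,142.36 + $1,654.92 + $1,128.48 = $16,672.20
Monthly escrow = $16,672.20 / 12 = $1,389.35
Required cushion = 2 × $1,389.35 = $2,778.70

$2,778.70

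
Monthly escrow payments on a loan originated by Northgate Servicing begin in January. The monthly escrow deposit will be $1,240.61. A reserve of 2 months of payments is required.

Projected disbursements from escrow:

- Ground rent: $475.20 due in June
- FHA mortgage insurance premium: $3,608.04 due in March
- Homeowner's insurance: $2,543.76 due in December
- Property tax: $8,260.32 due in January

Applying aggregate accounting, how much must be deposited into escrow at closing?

Cushion = 2 × $1,240.61 = $2,481.22
Trial balance (start $0, +$1,240.61 each month, − disbursements):
  Jan: +$1,240.61 − $8,260.32 → -$7,019.71
  Feb: +$1,240.61 → -$5,779.10
  Mar: +$1,240.61 − $3,608.04 → -$8,146.53
  Apr: +$1,240.61 → -$6,905.92
  May: +$1,240.61 → -$5,665.31
  Jun: +$1,240.61 − $475.20 → -$4,899.90
  Jul: +$1,240.61 → -$3,659.29
  Aug: +$1,240.61 → -$2,418.68
  Sep: +$1,240.61 → -$1,178.07
  Oct: +$1,240.61 → $62.54
  Nov: +$1,240.61 → $1,303.15
  Dec: +$1,240.61 − $2,543.76 → $0.00
Lowest trial balance = -$8,146.53 (Mar)
Initial deposit = cushion − low point = $2,481.22 − (-$8,146.53) = $10,627.75

$10,627.75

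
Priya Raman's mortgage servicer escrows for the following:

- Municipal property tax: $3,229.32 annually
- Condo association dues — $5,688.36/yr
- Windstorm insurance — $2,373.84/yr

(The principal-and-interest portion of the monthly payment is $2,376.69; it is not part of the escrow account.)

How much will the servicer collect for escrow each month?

$940.96

Municipal property tax — $3,229.32/yr
Condo association dues — $5,688.36/yr
Windstorm insurance — $2,373.84/yr
Total annual escrow = $11,291.52
Monthly escrow = $11,291.52 / 12 = $940.96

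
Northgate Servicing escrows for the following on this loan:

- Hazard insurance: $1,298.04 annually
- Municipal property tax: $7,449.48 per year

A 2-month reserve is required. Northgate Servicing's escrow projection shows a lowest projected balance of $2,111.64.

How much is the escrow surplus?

$653.72

Hazard insurance — $1,298.04 annually
Municipal property tax — $7,449.48 annually
Annual escrow total = $8,747.52
Base monthly escrow = $8,747.52 / 12 = $728.96
Required reserve = 2 × $728.96 = $1,457.92
Excess over cushion: $2,111.64 − $1,457.92 = $653.72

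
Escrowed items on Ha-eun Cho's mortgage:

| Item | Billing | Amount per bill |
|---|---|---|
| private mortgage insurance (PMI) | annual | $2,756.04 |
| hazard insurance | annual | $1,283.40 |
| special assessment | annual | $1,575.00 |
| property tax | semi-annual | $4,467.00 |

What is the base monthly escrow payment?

Private mortgage insurance (PMI) = $2,756.04
Hazard insurance = $1,283.40
Special assessment = $1,575.00
Property tax = $4,467.00 × 2 = $8,934.00
Total per year = $2,756.04 + $1,283.40 + $1,575.00 + $8,934.00 = $14,548.44
Base monthly escrow = $14,548.44 / 12 = $1,212.37

$1,212.37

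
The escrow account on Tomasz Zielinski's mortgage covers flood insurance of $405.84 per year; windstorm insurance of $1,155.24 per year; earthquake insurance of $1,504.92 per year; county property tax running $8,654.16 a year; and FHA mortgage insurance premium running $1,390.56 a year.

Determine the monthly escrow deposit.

Flood insurance = $405.84
Windstorm insurance = $1,155.24
Earthquake insurance = $1,504.92
County property tax = $8,654.16
FHA mortgage insurance premium = $1,390.56
Annual escrow total = $405.84 + $1,155.24 + $1,504.92 + $8,654.16 + $1,390.56 = $13,110.72
Per month = $13,110.72 ÷ 12 = $1,092.56

$1,092.56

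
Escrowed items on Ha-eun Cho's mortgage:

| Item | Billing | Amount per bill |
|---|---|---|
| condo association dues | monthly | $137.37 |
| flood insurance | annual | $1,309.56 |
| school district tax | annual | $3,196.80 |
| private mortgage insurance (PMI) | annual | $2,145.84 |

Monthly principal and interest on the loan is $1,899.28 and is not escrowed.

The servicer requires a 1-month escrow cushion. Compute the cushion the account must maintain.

$691.72

Condo association dues — $137.37 × 12 = $1,648.44 per year
Flood insurance — $1,309.56 per year
School district tax — $3,196.80 per year
Private mortgage insurance (PMI) — $2,145.84 per year
Total per year = $8,300.64
Base monthly escrow = $8,300.64 ÷ 12 = $691.72
Cushion = 1 × $691.72 = $691.72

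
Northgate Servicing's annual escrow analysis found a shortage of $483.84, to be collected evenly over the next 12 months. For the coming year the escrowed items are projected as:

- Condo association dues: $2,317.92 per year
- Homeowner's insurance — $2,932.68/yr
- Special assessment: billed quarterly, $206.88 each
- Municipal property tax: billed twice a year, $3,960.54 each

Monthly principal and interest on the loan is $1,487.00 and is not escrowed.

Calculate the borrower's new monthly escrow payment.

$1,206.92

Condo association dues = $2,317.92/yr
Homeowner's insurance = $2,932.68/yr
Special assessment = $206.88 × 4 = $827.52/yr
Municipal property tax = $3,960.54 × 2 = $7,921.08/yr
Combined annual = $13,999.20
Monthly = $13,999.20 ÷ 12 = $1,166.60
Shortage spread = $483.84 / 12 = $40.32/mo
New monthly escrow = $1,166.60 + $40.32 = $1,206.92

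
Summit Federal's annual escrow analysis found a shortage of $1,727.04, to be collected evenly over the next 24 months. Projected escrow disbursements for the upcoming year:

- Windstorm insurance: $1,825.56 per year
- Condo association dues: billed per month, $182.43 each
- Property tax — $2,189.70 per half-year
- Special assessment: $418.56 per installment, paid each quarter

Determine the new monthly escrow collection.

Windstorm insurance = $1,825.56/yr
Condo association dues = $182.43 × 12 = $2,189.16/yr
Property tax = $2,189.70 × 2 = $4,379.40/yr
Special assessment = $418.56 × 4 = $1,674.24/yr
Yearly total = $10,068.36
Monthly escrow = $10,068.36 ÷ 12 = $839.03
Monthly shortage recovery: $1,727.04 ÷ 24 = $71.96
Adjusted monthly = $839.03 + $71.96 = $910.99

$910.99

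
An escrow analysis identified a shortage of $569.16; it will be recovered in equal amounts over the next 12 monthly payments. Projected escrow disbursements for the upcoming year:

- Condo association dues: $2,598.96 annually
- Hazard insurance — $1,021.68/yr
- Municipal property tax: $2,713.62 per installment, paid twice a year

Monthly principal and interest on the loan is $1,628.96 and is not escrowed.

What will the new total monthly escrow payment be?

Condo association dues — $2,598.96/yr
Hazard insurance — $1,021.68/yr
Municipal property tax — $2,713.62 × 2 = $5,427.24/yr
Combined annual = $9,047.88
Per month = $9,047.88 / 12 = $753.99
Shortage per month = $569.16 ÷ 12 = $47.43
Adjusted monthly = $753.99 + $47.43 = $801.42

$801.42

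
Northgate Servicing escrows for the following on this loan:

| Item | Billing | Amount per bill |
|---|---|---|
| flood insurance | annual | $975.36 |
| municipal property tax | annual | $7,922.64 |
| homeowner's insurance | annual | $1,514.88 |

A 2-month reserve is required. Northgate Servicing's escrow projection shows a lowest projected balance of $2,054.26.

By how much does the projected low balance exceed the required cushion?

Flood insurance — $975.36/yr
Municipal property tax — $7,922.64/yr
Homeowner's insurance — $1,514.88/yr
Total per year = $10,412.88
Monthly escrow = $10,412.88 ÷ 12 = $867.74
Required cushion = 2 × $867.74 = $1,735.48
Excess over cushion: $2,054.26 − $1,735.48 = $318.78

$318.78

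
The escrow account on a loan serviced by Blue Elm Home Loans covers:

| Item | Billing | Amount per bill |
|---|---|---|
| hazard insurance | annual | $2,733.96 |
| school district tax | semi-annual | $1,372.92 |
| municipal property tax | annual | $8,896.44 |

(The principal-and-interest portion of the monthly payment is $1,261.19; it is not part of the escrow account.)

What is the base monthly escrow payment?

$1,198.02

Hazard insurance: $2,733.96/yr
School district tax: $1,372.92 × 2 = $2,745.84/yr
Municipal property tax: $8,896.44/yr
Total per year = $14,376.24
Monthly = $14,376.24 / 12 = $1,198.02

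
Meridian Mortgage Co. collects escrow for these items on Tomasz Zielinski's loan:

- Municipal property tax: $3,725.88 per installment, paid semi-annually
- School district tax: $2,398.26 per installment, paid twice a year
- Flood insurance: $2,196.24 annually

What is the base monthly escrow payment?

Municipal property tax = $3,725.88 × 2 = $7,451.76 annually
School district tax = $2,398.26 × 2 = $4,796.52 annually
Flood insurance = $2,196.24 annually
Yearly total = $7,451.76 + $4,796.52 + $2,196.24 = $14,444.52
Monthly = $14,444.52 / 12 = $1,203.71

$1,203.71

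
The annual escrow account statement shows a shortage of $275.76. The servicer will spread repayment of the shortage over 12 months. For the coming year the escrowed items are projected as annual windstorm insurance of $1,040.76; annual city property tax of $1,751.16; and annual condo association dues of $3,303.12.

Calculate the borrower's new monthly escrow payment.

$530.90

Windstorm insurance: $1,040.76/yr
City property tax: $1,751.16/yr
Condo association dues: $3,303.12/yr
Total per year = $6,095.04
Monthly = $6,095.04 / 12 = $507.92
Monthly shortage recovery: $275.76 / 12 = $22.98
Adjusted monthly = $507.92 + $22.98 = $530.90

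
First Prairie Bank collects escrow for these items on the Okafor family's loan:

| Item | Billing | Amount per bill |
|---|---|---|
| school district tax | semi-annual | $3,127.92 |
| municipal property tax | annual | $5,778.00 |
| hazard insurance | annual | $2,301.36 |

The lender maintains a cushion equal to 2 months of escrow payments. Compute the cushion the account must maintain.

$2,389.20

School district tax: $3,127.92 × 2 = $6,255.84 annually
Municipal property tax: $5,778.00 annually
Hazard insurance: $2,301.36 annually
Annual escrow total = $6,255.84 + $5,778.00 + $2,301.36 = $14,335.20
Monthly escrow = $14,335.20 / 12 = $1,194.60
Reserve = 2 × $1,194.60 = $2,389.20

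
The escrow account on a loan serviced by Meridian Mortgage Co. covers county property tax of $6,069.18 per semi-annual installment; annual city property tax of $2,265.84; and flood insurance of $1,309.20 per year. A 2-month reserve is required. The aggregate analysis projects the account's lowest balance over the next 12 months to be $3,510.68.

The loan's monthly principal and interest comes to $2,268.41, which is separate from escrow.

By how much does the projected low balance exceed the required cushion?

County property tax: $6,069.18 × 2 = $12,138.36 annually
City property tax: $2,265.84 annually
Flood insurance: $1,309.20 annually
Annual escrow total = $12,138.36 + $2,265.84 + $1,309.20 = $15,713.40
Per month = $15,713.40 ÷ 12 = $1,309.45
Cushion = 2 × $1,309.45 = $2,618.90
Excess over cushion: $3,510.68 − $2,618.90 = $891.78

$891.78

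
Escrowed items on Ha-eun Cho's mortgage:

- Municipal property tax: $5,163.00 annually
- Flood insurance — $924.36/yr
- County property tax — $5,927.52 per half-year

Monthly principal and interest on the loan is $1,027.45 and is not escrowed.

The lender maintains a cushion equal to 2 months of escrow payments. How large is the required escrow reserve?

Municipal property tax — $5,163.00 per year
Flood insurance — $924.36 per year
County property tax — $5,927.52 × 2 = $11,855.04 per year
Yearly total = $5,163.00 + $924.36 + $11,855.04 = $17,942.40
Base monthly escrow = $17,942.40 / 12 = $1,495.20
Cushion = 2 × $1,495.20 = $2,990.40

$2,990.40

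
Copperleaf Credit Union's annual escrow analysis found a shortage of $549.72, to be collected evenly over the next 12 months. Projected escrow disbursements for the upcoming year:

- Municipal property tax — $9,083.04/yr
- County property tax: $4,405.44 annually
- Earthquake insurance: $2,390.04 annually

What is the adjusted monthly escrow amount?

$1,369.02

Municipal property tax = $9,083.04 per year
County property tax = $4,405.44 per year
Earthquake insurance = $2,390.04 per year
Yearly total = $9,083.04 + $4,405.44 + $2,390.04 = $15,878.52
Monthly escrow = $15,878.52 ÷ 12 = $1,323.21
Shortage spread = $549.72 ÷ 12 = $45.81/mo
Adjusted monthly = $1,323.21 + $45.81 = $1,369.02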